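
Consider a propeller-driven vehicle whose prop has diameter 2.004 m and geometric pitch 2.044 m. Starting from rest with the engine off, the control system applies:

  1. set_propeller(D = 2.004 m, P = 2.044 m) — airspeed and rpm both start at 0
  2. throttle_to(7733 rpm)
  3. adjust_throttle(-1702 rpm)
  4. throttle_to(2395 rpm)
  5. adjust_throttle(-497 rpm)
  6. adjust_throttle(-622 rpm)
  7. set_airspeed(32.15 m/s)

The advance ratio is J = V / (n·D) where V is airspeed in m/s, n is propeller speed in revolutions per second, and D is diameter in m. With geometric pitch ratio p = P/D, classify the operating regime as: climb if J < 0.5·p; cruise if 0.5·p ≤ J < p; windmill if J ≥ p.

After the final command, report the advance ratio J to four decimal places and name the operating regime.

J = 0.7544, regime = cruise

set_propeller: D = 2.004 m, P = 2.044 m (p = P/D = 1.019960); state ← (V=0, rpm=0)
throttle_to(7733): rpm ← 7733
adjust_throttle(-1702): rpm ← 7733 -1702 = 6031
throttle_to(2395): rpm ← 2395
adjust_throttle(-497): rpm ← 2395 -497 = 1898
adjust_throttle(-622): rpm ← 1898 -622 = 1276
set_airspeed(32.15): V ← 32.15 m/s
final state: V = 32.15 m/s, rpm = 1276 → n = rpm/60 = 21.266667 rev/s
J = V / (n·D) = 32.15 / (21.266667 × 2.004) = 0.754369
regime bands: climb J<0.5100 | cruise [0.5100, 1.0200) | windmill J≥1.0200
J = 0.7544 → cruise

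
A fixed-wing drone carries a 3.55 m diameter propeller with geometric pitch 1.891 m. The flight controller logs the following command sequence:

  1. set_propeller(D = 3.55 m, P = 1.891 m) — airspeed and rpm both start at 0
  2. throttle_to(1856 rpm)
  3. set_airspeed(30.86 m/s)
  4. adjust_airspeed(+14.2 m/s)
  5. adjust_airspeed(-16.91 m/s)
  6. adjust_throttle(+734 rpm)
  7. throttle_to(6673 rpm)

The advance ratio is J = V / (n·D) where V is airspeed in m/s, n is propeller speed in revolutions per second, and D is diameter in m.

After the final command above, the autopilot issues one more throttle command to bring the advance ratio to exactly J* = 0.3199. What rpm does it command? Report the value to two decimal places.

set_propeller: D = 3.55 m, P = 1.891 m (p = P/D = 0.532676); state ← (V=0, rpm=0)
throttle_to(1856): rpm ← 1856
set_airspeed(30.86): V ← 30.86 m/s
adjust_airspeed(+14.2): V ← 30.86 +14.2 = 45.06 m/s
adjust_airspeed(-16.91): V ← 45.06 -16.91 = 28.15 m/s
adjust_throttle(+734): rpm ← 1856 +734 = 2590
throttle_to(6673): rpm ← 6673
final state: V = 28.15 m/s, rpm = 6673 → n = rpm/60 = 111.216667 rev/s
target J* = 0.3199; solve J* = V/(n·D) for n: n = V/(J*·D) = 28.15/(0.3199 × 3.55) = 24.787676 rev/s
rpm = 60·n = 1487.260544

rpm = 1487.26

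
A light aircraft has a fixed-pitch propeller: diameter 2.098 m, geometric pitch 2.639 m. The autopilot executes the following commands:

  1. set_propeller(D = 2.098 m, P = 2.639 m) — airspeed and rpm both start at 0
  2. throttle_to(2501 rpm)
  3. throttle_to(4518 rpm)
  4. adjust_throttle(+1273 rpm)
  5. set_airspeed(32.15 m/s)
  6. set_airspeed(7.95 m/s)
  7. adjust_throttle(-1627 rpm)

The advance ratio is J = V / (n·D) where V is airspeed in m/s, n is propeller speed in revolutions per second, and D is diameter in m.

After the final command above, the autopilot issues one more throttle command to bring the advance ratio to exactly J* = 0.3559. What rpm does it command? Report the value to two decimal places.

rpm = 638.83

set_propeller: D = 2.098 m, P = 2.639 m (p = P/D = 1.257865); state ← (V=0, rpm=0)
throttle_to(2501): rpm ← 2501
throttle_to(4518): rpm ← 4518
adjust_throttle(+1273): rpm ← 4518 +1273 = 5791
set_airspeed(32.15): V ← 32.15 m/s
set_airspeed(7.95): V ← 7.95 m/s
adjust_throttle(-1627): rpm ← 5791 -1627 = 4164
final state: V = 7.95 m/s, rpm = 4164 → n = rpm/60 = 69.400000 rev/s
target J* = 0.3559; solve J* = V/(n·D) for n: n = V/(J*·D) = 7.95/(0.3559 × 2.098) = 10.647157 rev/s
rpm = 60·n = 638.829418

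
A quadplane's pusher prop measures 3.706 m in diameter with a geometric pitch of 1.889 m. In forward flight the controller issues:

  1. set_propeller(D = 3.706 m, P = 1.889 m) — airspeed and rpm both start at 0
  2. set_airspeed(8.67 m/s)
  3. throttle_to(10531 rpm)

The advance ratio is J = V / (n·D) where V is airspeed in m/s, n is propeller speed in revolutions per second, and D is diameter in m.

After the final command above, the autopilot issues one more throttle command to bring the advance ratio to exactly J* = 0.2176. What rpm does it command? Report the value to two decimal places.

set_propeller: D = 3.706 m, P = 1.889 m (p = P/D = 0.509714); state ← (V=0, rpm=0)
set_airspeed(8.67): V ← 8.67 m/s
throttle_to(10531): rpm ← 10531
final state: V = 8.67 m/s, rpm = 10531 → n = rpm/60 = 175.516667 rev/s
target J* = 0.2176; solve J* = V/(n·D) for n: n = V/(J*·D) = 8.67/(0.2176 × 3.706) = 10.751147 rev/s
rpm = 60·n = 645.068807

rpm = 645.07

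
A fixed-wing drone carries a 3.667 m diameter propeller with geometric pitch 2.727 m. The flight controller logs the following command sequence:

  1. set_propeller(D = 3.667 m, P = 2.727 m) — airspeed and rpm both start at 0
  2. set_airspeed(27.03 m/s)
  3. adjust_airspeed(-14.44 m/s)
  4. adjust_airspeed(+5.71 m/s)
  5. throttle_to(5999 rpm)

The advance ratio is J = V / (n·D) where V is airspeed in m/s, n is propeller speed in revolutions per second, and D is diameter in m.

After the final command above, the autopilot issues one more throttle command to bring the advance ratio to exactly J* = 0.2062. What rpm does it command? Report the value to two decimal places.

rpm = 1452.12

set_propeller: D = 3.667 m, P = 2.727 m (p = P/D = 0.743660); state ← (V=0, rpm=0)
set_airspeed(27.03): V ← 27.03 m/s
adjust_airspeed(-14.44): V ← 27.03 -14.44 = 12.59 m/s
adjust_airspeed(+5.71): V ← 12.59 +5.71 = 18.3 m/s
throttle_to(5999): rpm ← 5999
final state: V = 18.3 m/s, rpm = 5999 → n = rpm/60 = 99.983333 rev/s
target J* = 0.2062; solve J* = V/(n·D) for n: n = V/(J*·D) = 18.3/(0.2062 × 3.667) = 24.202015 rev/s
rpm = 60·n = 1452.120877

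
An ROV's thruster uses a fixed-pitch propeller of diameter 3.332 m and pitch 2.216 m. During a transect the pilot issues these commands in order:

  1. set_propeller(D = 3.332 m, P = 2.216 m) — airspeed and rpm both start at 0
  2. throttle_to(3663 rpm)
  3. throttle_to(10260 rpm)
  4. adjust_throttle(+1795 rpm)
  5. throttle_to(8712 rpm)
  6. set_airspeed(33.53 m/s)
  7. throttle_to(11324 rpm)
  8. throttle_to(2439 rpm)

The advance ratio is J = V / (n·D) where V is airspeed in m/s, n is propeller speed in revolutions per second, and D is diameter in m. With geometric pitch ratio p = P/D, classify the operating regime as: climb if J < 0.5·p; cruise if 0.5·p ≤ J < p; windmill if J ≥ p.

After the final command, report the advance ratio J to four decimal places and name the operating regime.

J = 0.2476, regime = climb

set_propeller: D = 3.332 m, P = 2.216 m (p = P/D = 0.665066); state ← (V=0, rpm=0)
throttle_to(3663): rpm ← 3663
throttle_to(10260): rpm ← 10260
adjust_throttle(+1795): rpm ← 10260 +1795 = 12055
throttle_to(8712): rpm ← 8712
set_airspeed(33.53): V ← 33.53 m/s
throttle_to(11324): rpm ← 11324
throttle_to(2439): rpm ← 2439
final state: V = 33.53 m/s, rpm = 2439 → n = rpm/60 = 40.650000 rev/s
J = V / (n·D) = 33.53 / (40.650000 × 3.332) = 0.247553
regime bands: climb J<0.3325 | cruise [0.3325, 0.6651) | windmill J≥0.6651
J = 0.2476 → climb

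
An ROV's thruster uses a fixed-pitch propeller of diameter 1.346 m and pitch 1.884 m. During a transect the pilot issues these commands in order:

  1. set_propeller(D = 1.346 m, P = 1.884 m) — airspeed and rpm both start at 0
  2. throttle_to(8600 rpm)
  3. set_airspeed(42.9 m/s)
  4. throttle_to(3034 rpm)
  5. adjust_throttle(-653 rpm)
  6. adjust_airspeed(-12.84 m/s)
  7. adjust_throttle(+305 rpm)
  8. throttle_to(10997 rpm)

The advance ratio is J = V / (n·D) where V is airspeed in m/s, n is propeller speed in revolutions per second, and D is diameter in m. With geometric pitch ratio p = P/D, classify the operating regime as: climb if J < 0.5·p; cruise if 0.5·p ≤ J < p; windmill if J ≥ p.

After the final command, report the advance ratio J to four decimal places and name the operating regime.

J = 0.1218, regime = climb

set_propeller: D = 1.346 m, P = 1.884 m (p = P/D = 1.399703); state ← (V=0, rpm=0)
throttle_to(8600): rpm ← 8600
set_airspeed(42.9): V ← 42.9 m/s
throttle_to(3034): rpm ← 3034
adjust_throttle(-653): rpm ← 3034 -653 = 2381
adjust_airspeed(-12.84): V ← 42.9 -12.84 = 30.06 m/s
adjust_throttle(+305): rpm ← 2381 +305 = 2686
throttle_to(10997): rpm ← 10997
final state: V = 30.06 m/s, rpm = 10997 → n = rpm/60 = 183.283333 rev/s
J = V / (n·D) = 30.06 / (183.283333 × 1.346) = 0.121849
regime bands: climb J<0.6999 | cruise [0.6999, 1.3997) | windmill J≥1.3997
J = 0.1218 → climb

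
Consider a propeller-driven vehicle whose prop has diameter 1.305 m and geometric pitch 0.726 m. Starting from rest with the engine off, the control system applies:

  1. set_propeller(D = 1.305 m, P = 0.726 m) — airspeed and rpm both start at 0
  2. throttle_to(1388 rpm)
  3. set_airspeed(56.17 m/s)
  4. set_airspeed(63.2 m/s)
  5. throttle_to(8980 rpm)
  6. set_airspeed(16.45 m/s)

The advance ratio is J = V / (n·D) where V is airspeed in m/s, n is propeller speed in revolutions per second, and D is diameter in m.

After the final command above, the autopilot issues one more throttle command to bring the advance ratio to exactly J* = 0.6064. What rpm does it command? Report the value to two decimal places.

rpm = 1247.23

set_propeller: D = 1.305 m, P = 0.726 m (p = P/D = 0.556322); state ← (V=0, rpm=0)
throttle_to(1388): rpm ← 1388
set_airspeed(56.17): V ← 56.17 m/s
set_airspeed(63.2): V ← 63.2 m/s
throttle_to(8980): rpm ← 8980
set_airspeed(16.45): V ← 16.45 m/s
final state: V = 16.45 m/s, rpm = 8980 → n = rpm/60 = 149.666667 rev/s
target J* = 0.6064; solve J* = V/(n·D) for n: n = V/(J*·D) = 16.45/(0.6064 × 1.305) = 20.787210 rev/s
rpm = 60·n = 1247.232584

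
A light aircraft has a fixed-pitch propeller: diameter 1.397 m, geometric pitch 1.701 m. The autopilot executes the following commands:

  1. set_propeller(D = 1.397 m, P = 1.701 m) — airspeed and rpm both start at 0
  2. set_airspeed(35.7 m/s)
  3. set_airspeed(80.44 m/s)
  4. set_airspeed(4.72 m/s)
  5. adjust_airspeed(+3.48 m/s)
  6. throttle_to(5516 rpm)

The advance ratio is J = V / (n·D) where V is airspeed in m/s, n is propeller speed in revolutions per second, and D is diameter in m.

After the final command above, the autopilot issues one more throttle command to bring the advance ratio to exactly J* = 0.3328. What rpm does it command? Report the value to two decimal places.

set_propeller: D = 1.397 m, P = 1.701 m (p = P/D = 1.217609); state ← (V=0, rpm=0)
set_airspeed(35.7): V ← 35.7 m/s
set_airspeed(80.44): V ← 80.44 m/s
set_airspeed(4.72): V ← 4.72 m/s
adjust_airspeed(+3.48): V ← 4.72 +3.48 = 8.2 m/s
throttle_to(5516): rpm ← 5516
final state: V = 8.2 m/s, rpm = 5516 → n = rpm/60 = 91.933333 rev/s
target J* = 0.3328; solve J* = V/(n·D) for n: n = V/(J*·D) = 8.2/(0.3328 × 1.397) = 17.637382 rev/s
rpm = 60·n = 1058.242938

rpm = 1058.24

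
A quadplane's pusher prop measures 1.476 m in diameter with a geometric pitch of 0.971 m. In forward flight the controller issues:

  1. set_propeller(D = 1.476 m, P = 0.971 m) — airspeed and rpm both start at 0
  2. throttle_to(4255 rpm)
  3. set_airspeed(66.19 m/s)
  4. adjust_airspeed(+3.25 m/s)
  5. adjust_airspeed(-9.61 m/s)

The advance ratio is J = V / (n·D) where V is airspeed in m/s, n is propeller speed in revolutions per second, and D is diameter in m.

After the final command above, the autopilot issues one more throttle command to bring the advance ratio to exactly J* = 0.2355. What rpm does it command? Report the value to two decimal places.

rpm = 10327.45

set_propeller: D = 1.476 m, P = 0.971 m (p = P/D = 0.657859); state ← (V=0, rpm=0)
throttle_to(4255): rpm ← 4255
set_airspeed(66.19): V ← 66.19 m/s
adjust_airspeed(+3.25): V ← 66.19 +3.25 = 69.44 m/s
adjust_airspeed(-9.61): V ← 69.44 -9.61 = 59.83 m/s
final state: V = 59.83 m/s, rpm = 4255 → n = rpm/60 = 70.916667 rev/s
target J* = 0.2355; solve J* = V/(n·D) for n: n = V/(J*·D) = 59.83/(0.2355 × 1.476) = 172.124120 rev/s
rpm = 60·n = 10327.447224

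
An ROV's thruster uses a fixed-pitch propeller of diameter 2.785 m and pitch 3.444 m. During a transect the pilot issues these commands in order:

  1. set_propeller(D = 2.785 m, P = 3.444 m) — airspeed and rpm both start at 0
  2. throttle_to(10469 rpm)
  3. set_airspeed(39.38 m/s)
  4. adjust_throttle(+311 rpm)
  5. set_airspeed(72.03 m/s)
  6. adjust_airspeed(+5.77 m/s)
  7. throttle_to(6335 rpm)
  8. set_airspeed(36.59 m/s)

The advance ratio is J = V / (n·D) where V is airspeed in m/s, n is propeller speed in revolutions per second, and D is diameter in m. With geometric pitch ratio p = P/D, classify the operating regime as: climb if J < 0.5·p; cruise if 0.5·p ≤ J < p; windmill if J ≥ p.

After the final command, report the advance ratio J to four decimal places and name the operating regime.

set_propeller: D = 2.785 m, P = 3.444 m (p = P/D = 1.236625); state ← (V=0, rpm=0)
throttle_to(10469): rpm ← 10469
set_airspeed(39.38): V ← 39.38 m/s
adjust_throttle(+311): rpm ← 10469 +311 = 10780
set_airspeed(72.03): V ← 72.03 m/s
adjust_airspeed(+5.77): V ← 72.03 +5.77 = 77.8 m/s
throttle_to(6335): rpm ← 6335
set_airspeed(36.59): V ← 36.59 m/s
final state: V = 36.59 m/s, rpm = 6335 → n = rpm/60 = 105.583333 rev/s
J = V / (n·D) = 36.59 / (105.583333 × 2.785) = 0.124435
regime bands: climb J<0.6183 | cruise [0.6183, 1.2366) | windmill J≥1.2366
J = 0.1244 → climb

J = 0.1244, regime = climb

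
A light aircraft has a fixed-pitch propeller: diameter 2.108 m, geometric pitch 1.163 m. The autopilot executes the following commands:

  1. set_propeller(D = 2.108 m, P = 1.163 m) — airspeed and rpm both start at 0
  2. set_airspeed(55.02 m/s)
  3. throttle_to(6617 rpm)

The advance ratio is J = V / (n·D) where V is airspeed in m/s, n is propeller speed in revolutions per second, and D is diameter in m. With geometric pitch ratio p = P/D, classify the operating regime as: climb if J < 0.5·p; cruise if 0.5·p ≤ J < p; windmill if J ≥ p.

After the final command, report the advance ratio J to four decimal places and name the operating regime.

set_propeller: D = 2.108 m, P = 1.163 m (p = P/D = 0.551708); state ← (V=0, rpm=0)
set_airspeed(55.02): V ← 55.02 m/s
throttle_to(6617): rpm ← 6617
final state: V = 55.02 m/s, rpm = 6617 → n = rpm/60 = 110.283333 rev/s
J = V / (n·D) = 55.02 / (110.283333 × 2.108) = 0.236668
regime bands: climb J<0.2759 | cruise [0.2759, 0.5517) | windmill J≥0.5517
J = 0.2367 → climb

J = 0.2367, regime = climb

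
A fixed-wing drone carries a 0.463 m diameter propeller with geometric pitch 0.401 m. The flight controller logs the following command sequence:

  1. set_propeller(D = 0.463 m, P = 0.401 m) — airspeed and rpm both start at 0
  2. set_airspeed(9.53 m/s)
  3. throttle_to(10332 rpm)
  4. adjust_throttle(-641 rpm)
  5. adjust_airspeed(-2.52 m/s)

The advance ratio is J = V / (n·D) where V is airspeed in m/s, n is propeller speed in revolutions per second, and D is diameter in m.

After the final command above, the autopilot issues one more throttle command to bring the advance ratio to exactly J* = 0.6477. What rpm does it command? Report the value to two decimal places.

set_propeller: D = 0.463 m, P = 0.401 m (p = P/D = 0.866091); state ← (V=0, rpm=0)
set_airspeed(9.53): V ← 9.53 m/s
throttle_to(10332): rpm ← 10332
adjust_throttle(-641): rpm ← 10332 -641 = 9691
adjust_airspeed(-2.52): V ← 9.53 -2.52 = 7.01 m/s
final state: V = 7.01 m/s, rpm = 9691 → n = rpm/60 = 161.516667 rev/s
target J* = 0.6477; solve J* = V/(n·D) for n: n = V/(J*·D) = 7.01/(0.6477 × 0.463) = 23.375620 rev/s
rpm = 60·n = 1402.537172

rpm = 1402.54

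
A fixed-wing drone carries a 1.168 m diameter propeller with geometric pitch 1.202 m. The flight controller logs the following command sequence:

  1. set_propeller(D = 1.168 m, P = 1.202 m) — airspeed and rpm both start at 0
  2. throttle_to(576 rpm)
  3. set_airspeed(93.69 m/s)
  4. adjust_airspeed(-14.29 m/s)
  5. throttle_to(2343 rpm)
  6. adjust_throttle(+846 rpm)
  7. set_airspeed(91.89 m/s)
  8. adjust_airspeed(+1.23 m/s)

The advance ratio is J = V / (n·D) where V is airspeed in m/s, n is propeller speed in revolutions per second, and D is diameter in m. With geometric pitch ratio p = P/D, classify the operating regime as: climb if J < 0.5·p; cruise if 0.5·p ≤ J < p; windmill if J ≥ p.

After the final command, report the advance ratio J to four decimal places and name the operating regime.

set_propeller: D = 1.168 m, P = 1.202 m (p = P/D = 1.029110); state ← (V=0, rpm=0)
throttle_to(576): rpm ← 576
set_airspeed(93.69): V ← 93.69 m/s
adjust_airspeed(-14.29): V ← 93.69 -14.29 = 79.4 m/s
throttle_to(2343): rpm ← 2343
adjust_throttle(+846): rpm ← 2343 +846 = 3189
set_airspeed(91.89): V ← 91.89 m/s
adjust_airspeed(+1.23): V ← 91.89 +1.23 = 93.12 m/s
final state: V = 93.12 m/s, rpm = 3189 → n = rpm/60 = 53.150000 rev/s
J = V / (n·D) = 93.12 / (53.150000 × 1.168) = 1.500019
regime bands: climb J<0.5146 | cruise [0.5146, 1.0291) | windmill J≥1.0291
J = 1.5000 → windmill

J = 1.5000, regime = windmill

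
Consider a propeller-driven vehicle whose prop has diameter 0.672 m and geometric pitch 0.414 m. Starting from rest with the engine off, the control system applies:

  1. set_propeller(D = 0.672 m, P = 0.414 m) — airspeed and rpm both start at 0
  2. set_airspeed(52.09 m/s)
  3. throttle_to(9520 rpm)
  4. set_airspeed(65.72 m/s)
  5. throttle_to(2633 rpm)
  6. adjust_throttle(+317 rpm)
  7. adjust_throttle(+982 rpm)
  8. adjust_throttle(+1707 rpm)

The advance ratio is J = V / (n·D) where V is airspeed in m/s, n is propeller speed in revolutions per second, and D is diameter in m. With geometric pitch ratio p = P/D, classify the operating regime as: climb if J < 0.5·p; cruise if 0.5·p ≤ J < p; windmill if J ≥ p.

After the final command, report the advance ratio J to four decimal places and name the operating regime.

set_propeller: D = 0.672 m, P = 0.414 m (p = P/D = 0.616071); state ← (V=0, rpm=0)
set_airspeed(52.09): V ← 52.09 m/s
throttle_to(9520): rpm ← 9520
set_airspeed(65.72): V ← 65.72 m/s
throttle_to(2633): rpm ← 2633
adjust_throttle(+317): rpm ← 2633 +317 = 2950
adjust_throttle(+982): rpm ← 2950 +982 = 3932
adjust_throttle(+1707): rpm ← 3932 +1707 = 5639
final state: V = 65.72 m/s, rpm = 5639 → n = rpm/60 = 93.983333 rev/s
J = V / (n·D) = 65.72 / (93.983333 × 0.672) = 1.040585
regime bands: climb J<0.3080 | cruise [0.3080, 0.6161) | windmill J≥0.6161
J = 1.0406 → windmill

J = 1.0406, regime = windmill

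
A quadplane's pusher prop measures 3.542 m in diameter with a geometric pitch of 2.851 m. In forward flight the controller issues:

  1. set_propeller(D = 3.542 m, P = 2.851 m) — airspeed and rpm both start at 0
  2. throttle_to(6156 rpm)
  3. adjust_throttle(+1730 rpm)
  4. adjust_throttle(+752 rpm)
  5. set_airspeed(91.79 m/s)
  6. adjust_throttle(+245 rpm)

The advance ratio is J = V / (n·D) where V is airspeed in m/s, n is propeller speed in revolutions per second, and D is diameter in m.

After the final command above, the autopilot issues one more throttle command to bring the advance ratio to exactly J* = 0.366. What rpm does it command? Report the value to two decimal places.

rpm = 4248.32

set_propeller: D = 3.542 m, P = 2.851 m (p = P/D = 0.804912); state ← (V=0, rpm=0)
throttle_to(6156): rpm ← 6156
adjust_throttle(+1730): rpm ← 6156 +1730 = 7886
adjust_throttle(+752): rpm ← 7886 +752 = 8638
set_airspeed(91.79): V ← 91.79 m/s
adjust_throttle(+245): rpm ← 8638 +245 = 8883
final state: V = 91.79 m/s, rpm = 8883 → n = rpm/60 = 148.050000 rev/s
target J* = 0.366; solve J* = V/(n·D) for n: n = V/(J*·D) = 91.79/(0.366 × 3.542) = 70.805294 rev/s
rpm = 60·n = 4248.317613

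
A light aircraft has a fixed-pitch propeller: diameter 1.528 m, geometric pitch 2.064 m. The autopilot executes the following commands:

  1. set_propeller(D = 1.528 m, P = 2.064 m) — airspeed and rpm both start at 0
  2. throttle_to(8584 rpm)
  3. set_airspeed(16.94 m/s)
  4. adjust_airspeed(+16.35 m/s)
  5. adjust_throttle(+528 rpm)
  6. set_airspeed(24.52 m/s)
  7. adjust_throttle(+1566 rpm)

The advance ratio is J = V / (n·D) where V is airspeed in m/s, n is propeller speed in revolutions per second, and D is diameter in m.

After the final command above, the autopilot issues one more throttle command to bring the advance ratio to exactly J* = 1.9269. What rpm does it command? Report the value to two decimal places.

rpm = 499.68

set_propeller: D = 1.528 m, P = 2.064 m (p = P/D = 1.350785); state ← (V=0, rpm=0)
throttle_to(8584): rpm ← 8584
set_airspeed(16.94): V ← 16.94 m/s
adjust_airspeed(+16.35): V ← 16.94 +16.35 = 33.29 m/s
adjust_throttle(+528): rpm ← 8584 +528 = 9112
set_airspeed(24.52): V ← 24.52 m/s
adjust_throttle(+1566): rpm ← 9112 +1566 = 10678
final state: V = 24.52 m/s, rpm = 10678 → n = rpm/60 = 177.966667 rev/s
target J* = 1.9269; solve J* = V/(n·D) for n: n = V/(J*·D) = 24.52/(1.9269 × 1.528) = 8.327947 rev/s
rpm = 60·n = 499.676800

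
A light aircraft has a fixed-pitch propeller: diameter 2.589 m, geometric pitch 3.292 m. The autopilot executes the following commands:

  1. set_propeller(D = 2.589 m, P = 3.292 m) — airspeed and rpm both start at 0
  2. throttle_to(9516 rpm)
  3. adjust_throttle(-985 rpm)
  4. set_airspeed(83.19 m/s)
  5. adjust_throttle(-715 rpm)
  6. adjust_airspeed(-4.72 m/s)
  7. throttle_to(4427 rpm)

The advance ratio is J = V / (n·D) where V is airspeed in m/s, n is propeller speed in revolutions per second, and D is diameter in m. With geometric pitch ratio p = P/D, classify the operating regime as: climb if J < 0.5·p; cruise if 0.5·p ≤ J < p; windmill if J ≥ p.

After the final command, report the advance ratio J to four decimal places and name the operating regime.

set_propeller: D = 2.589 m, P = 3.292 m (p = P/D = 1.271533); state ← (V=0, rpm=0)
throttle_to(9516): rpm ← 9516
adjust_throttle(-985): rpm ← 9516 -985 = 8531
set_airspeed(83.19): V ← 83.19 m/s
adjust_throttle(-715): rpm ← 8531 -715 = 7816
adjust_airspeed(-4.72): V ← 83.19 -4.72 = 78.47 m/s
throttle_to(4427): rpm ← 4427
final state: V = 78.47 m/s, rpm = 4427 → n = rpm/60 = 73.783333 rev/s
J = V / (n·D) = 78.47 / (73.783333 × 2.589) = 0.410784
regime bands: climb J<0.6358 | cruise [0.6358, 1.2715) | windmill J≥1.2715
J = 0.4108 → climb

J = 0.4108, regime = climb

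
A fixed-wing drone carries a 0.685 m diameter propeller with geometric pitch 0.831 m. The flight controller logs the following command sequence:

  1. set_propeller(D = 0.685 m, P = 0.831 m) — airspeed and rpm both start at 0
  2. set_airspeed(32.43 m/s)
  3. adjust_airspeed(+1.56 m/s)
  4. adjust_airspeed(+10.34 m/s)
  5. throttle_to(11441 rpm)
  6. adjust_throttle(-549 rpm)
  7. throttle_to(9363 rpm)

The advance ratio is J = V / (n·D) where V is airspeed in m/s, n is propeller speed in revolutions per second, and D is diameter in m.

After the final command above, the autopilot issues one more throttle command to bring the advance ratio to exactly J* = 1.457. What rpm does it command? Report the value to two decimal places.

set_propeller: D = 0.685 m, P = 0.831 m (p = P/D = 1.213139); state ← (V=0, rpm=0)
set_airspeed(32.43): V ← 32.43 m/s
adjust_airspeed(+1.56): V ← 32.43 +1.56 = 33.99 m/s
adjust_airspeed(+10.34): V ← 33.99 +10.34 = 44.33 m/s
throttle_to(11441): rpm ← 11441
adjust_throttle(-549): rpm ← 11441 -549 = 10892
throttle_to(9363): rpm ← 9363
final state: V = 44.33 m/s, rpm = 9363 → n = rpm/60 = 156.050000 rev/s
target J* = 1.457; solve J* = V/(n·D) for n: n = V/(J*·D) = 44.33/(1.457 × 0.685) = 44.416835 rev/s
rpm = 60·n = 2665.010095

rpm = 2665.01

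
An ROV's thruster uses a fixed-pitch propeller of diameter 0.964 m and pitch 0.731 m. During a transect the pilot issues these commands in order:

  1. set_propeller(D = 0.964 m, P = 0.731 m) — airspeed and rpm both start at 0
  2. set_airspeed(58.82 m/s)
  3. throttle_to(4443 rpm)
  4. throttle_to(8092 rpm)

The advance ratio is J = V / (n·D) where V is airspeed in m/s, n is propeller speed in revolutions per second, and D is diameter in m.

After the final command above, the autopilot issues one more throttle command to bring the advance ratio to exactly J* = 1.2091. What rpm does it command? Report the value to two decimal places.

rpm = 3027.87

set_propeller: D = 0.964 m, P = 0.731 m (p = P/D = 0.758299); state ← (V=0, rpm=0)
set_airspeed(58.82): V ← 58.82 m/s
throttle_to(4443): rpm ← 4443
throttle_to(8092): rpm ← 8092
final state: V = 58.82 m/s, rpm = 8092 → n = rpm/60 = 134.866667 rev/s
target J* = 1.2091; solve J* = V/(n·D) for n: n = V/(J*·D) = 58.82/(1.2091 × 0.964) = 50.464476 rev/s
rpm = 60·n = 3027.868539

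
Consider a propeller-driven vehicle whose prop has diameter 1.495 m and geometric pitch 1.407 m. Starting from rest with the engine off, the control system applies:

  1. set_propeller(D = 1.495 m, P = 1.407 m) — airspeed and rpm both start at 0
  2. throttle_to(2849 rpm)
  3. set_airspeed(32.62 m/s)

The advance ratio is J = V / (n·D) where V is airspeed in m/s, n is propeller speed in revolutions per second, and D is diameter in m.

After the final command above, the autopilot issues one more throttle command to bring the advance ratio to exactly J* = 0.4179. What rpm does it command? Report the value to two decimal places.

rpm = 3132.72

set_propeller: D = 1.495 m, P = 1.407 m (p = P/D = 0.941137); state ← (V=0, rpm=0)
throttle_to(2849): rpm ← 2849
set_airspeed(32.62): V ← 32.62 m/s
final state: V = 32.62 m/s, rpm = 2849 → n = rpm/60 = 47.483333 rev/s
target J* = 0.4179; solve J* = V/(n·D) for n: n = V/(J*·D) = 32.62/(0.4179 × 1.495) = 52.212008 rev/s
rpm = 60·n = 3132.720458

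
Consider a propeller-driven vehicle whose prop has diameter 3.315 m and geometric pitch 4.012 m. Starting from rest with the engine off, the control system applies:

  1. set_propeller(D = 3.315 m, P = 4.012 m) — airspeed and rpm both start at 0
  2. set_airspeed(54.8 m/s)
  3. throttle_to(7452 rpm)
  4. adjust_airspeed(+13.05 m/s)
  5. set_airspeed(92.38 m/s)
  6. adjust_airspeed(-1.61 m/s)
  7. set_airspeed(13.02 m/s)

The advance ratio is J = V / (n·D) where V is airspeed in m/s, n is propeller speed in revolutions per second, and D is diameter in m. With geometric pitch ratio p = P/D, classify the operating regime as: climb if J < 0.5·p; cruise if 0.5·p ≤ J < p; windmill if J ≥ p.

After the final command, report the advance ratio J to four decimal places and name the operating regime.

set_propeller: D = 3.315 m, P = 4.012 m (p = P/D = 1.210256); state ← (V=0, rpm=0)
set_airspeed(54.8): V ← 54.8 m/s
throttle_to(7452): rpm ← 7452
adjust_airspeed(+13.05): V ← 54.8 +13.05 = 67.85 m/s
set_airspeed(92.38): V ← 92.38 m/s
adjust_airspeed(-1.61): V ← 92.38 -1.61 = 90.77 m/s
set_airspeed(13.02): V ← 13.02 m/s
final state: V = 13.02 m/s, rpm = 7452 → n = rpm/60 = 124.200000 rev/s
J = V / (n·D) = 13.02 / (124.200000 × 3.315) = 0.031623
regime bands: climb J<0.6051 | cruise [0.6051, 1.2103) | windmill J≥1.2103
J = 0.0316 → climb

J = 0.0316, regime = climb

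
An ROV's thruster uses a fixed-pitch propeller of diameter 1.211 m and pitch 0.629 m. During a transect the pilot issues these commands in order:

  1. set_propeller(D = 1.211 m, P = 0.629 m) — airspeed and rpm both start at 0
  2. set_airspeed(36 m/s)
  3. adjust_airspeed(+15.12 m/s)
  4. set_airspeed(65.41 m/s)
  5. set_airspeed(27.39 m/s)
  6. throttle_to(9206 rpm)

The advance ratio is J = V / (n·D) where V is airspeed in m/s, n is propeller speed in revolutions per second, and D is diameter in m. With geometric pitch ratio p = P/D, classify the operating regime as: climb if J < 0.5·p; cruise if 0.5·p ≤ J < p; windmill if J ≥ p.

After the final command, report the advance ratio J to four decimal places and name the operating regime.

set_propeller: D = 1.211 m, P = 0.629 m (p = P/D = 0.519405); state ← (V=0, rpm=0)
set_airspeed(36): V ← 36 m/s
adjust_airspeed(+15.12): V ← 36 +15.12 = 51.12 m/s
set_airspeed(65.41): V ← 65.41 m/s
set_airspeed(27.39): V ← 27.39 m/s
throttle_to(9206): rpm ← 9206
final state: V = 27.39 m/s, rpm = 9206 → n = rpm/60 = 153.433333 rev/s
J = V / (n·D) = 27.39 / (153.433333 × 1.211) = 0.147410
regime bands: climb J<0.2597 | cruise [0.2597, 0.5194) | windmill J≥0.5194
J = 0.1474 → climb

J = 0.1474, regime = climb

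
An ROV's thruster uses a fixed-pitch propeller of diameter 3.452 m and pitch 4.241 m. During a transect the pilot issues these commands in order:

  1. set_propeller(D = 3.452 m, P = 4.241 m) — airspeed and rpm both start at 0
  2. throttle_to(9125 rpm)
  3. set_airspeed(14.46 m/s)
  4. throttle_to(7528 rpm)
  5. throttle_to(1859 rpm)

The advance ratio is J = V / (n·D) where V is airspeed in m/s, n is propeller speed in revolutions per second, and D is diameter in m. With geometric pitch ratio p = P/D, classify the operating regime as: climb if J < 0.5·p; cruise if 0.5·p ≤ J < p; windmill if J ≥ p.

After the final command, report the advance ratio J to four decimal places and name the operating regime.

set_propeller: D = 3.452 m, P = 4.241 m (p = P/D = 1.228563); state ← (V=0, rpm=0)
throttle_to(9125): rpm ← 9125
set_airspeed(14.46): V ← 14.46 m/s
throttle_to(7528): rpm ← 7528
throttle_to(1859): rpm ← 1859
final state: V = 14.46 m/s, rpm = 1859 → n = rpm/60 = 30.983333 rev/s
J = V / (n·D) = 14.46 / (30.983333 × 3.452) = 0.135198
regime bands: climb J<0.6143 | cruise [0.6143, 1.2286) | windmill J≥1.2286
J = 0.1352 → climb

J = 0.1352, regime = climb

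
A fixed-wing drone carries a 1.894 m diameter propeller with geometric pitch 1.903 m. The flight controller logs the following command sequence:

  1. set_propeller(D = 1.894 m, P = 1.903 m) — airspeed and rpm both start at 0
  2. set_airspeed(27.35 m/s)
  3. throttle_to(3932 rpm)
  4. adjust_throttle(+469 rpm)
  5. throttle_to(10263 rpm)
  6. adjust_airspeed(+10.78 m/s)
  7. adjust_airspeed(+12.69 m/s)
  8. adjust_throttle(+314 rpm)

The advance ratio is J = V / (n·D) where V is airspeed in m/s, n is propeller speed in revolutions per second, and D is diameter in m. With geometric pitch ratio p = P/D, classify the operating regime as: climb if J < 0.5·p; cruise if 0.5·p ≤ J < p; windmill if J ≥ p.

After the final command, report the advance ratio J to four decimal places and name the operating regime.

J = 0.1522, regime = climb

set_propeller: D = 1.894 m, P = 1.903 m (p = P/D = 1.004752); state ← (V=0, rpm=0)
set_airspeed(27.35): V ← 27.35 m/s
throttle_to(3932): rpm ← 3932
adjust_throttle(+469): rpm ← 3932 +469 = 4401
throttle_to(10263): rpm ← 10263
adjust_airspeed(+10.78): V ← 27.35 +10.78 = 38.13 m/s
adjust_airspeed(+12.69): V ← 38.13 +12.69 = 50.82 m/s
adjust_throttle(+314): rpm ← 10263 +314 = 10577
final state: V = 50.82 m/s, rpm = 10577 → n = rpm/60 = 176.283333 rev/s
J = V / (n·D) = 50.82 / (176.283333 × 1.894) = 0.152210
regime bands: climb J<0.5024 | cruise [0.5024, 1.0048) | windmill J≥1.0048
J = 0.1522 → climb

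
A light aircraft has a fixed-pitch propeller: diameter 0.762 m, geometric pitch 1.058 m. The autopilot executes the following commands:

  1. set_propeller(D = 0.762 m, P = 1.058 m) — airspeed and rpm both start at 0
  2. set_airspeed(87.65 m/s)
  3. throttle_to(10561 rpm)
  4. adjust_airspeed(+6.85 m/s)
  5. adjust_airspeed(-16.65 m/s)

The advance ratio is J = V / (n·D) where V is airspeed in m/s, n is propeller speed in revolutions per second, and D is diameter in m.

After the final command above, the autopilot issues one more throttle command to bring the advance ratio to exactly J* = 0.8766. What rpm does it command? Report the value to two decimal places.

rpm = 6992.84

set_propeller: D = 0.762 m, P = 1.058 m (p = P/D = 1.388451); state ← (V=0, rpm=0)
set_airspeed(87.65): V ← 87.65 m/s
throttle_to(10561): rpm ← 10561
adjust_airspeed(+6.85): V ← 87.65 +6.85 = 94.5 m/s
adjust_airspeed(-16.65): V ← 94.5 -16.65 = 77.85 m/s
final state: V = 77.85 m/s, rpm = 10561 → n = rpm/60 = 176.016667 rev/s
target J* = 0.8766; solve J* = V/(n·D) for n: n = V/(J*·D) = 77.85/(0.8766 × 0.762) = 116.547290 rev/s
rpm = 60·n = 6992.837394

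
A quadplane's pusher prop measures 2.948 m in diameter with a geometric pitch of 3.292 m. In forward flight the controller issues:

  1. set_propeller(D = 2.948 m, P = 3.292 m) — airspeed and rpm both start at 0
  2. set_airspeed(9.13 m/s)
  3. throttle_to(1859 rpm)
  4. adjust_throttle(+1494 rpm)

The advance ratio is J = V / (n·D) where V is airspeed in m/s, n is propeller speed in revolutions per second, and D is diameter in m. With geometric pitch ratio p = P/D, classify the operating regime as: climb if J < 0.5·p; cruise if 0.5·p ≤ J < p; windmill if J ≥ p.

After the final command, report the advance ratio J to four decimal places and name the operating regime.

J = 0.0554, regime = climb

set_propeller: D = 2.948 m, P = 3.292 m (p = P/D = 1.116689); state ← (V=0, rpm=0)
set_airspeed(9.13): V ← 9.13 m/s
throttle_to(1859): rpm ← 1859
adjust_throttle(+1494): rpm ← 1859 +1494 = 3353
final state: V = 9.13 m/s, rpm = 3353 → n = rpm/60 = 55.883333 rev/s
J = V / (n·D) = 9.13 / (55.883333 × 2.948) = 0.055419
regime bands: climb J<0.5583 | cruise [0.5583, 1.1167) | windmill J≥1.1167
J = 0.0554 → climb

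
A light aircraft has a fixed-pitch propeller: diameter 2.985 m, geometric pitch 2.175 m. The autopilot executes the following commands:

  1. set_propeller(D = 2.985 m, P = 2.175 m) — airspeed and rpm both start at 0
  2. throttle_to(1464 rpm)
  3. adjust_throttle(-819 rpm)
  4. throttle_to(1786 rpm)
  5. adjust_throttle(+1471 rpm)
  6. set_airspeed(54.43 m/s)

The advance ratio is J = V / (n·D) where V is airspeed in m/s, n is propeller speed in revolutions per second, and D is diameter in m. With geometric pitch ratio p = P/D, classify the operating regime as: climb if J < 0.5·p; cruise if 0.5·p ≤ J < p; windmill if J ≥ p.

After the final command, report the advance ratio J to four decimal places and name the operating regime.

J = 0.3359, regime = climb

set_propeller: D = 2.985 m, P = 2.175 m (p = P/D = 0.728643); state ← (V=0, rpm=0)
throttle_to(1464): rpm ← 1464
adjust_throttle(-819): rpm ← 1464 -819 = 645
throttle_to(1786): rpm ← 1786
adjust_throttle(+1471): rpm ← 1786 +1471 = 3257
set_airspeed(54.43): V ← 54.43 m/s
final state: V = 54.43 m/s, rpm = 3257 → n = rpm/60 = 54.283333 rev/s
J = V / (n·D) = 54.43 / (54.283333 × 2.985) = 0.335914
regime bands: climb J<0.3643 | cruise [0.3643, 0.7286) | windmill J≥0.7286
J = 0.3359 → climb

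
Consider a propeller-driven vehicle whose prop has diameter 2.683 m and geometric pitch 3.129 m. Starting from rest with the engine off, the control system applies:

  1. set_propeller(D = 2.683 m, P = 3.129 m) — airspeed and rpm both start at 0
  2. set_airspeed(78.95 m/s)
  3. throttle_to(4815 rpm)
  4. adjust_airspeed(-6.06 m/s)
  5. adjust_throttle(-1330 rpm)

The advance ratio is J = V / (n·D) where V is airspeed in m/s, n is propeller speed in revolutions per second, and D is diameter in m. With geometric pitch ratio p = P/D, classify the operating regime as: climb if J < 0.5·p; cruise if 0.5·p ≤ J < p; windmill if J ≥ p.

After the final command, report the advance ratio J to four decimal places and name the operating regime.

J = 0.4677, regime = climb

set_propeller: D = 2.683 m, P = 3.129 m (p = P/D = 1.166232); state ← (V=0, rpm=0)
set_airspeed(78.95): V ← 78.95 m/s
throttle_to(4815): rpm ← 4815
adjust_airspeed(-6.06): V ← 78.95 -6.06 = 72.89 m/s
adjust_throttle(-1330): rpm ← 4815 -1330 = 3485
final state: V = 72.89 m/s, rpm = 3485 → n = rpm/60 = 58.083333 rev/s
J = V / (n·D) = 72.89 / (58.083333 × 2.683) = 0.467731
regime bands: climb J<0.5831 | cruise [0.5831, 1.1662) | windmill J≥1.1662
J = 0.4677 → climb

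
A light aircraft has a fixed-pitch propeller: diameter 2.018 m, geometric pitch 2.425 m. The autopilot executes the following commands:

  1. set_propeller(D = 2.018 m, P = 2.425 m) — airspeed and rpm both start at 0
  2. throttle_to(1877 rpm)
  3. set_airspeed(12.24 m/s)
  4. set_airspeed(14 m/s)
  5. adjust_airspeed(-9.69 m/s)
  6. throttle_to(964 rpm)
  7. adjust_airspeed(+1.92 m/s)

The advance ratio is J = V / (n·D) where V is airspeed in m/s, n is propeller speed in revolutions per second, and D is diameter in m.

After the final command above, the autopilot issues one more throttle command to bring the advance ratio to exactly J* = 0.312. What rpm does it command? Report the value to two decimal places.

rpm = 593.70

set_propeller: D = 2.018 m, P = 2.425 m (p = P/D = 1.201685); state ← (V=0, rpm=0)
throttle_to(1877): rpm ← 1877
set_airspeed(12.24): V ← 12.24 m/s
set_airspeed(14): V ← 14 m/s
adjust_airspeed(-9.69): V ← 14 -9.69 = 4.31 m/s
throttle_to(964): rpm ← 964
adjust_airspeed(+1.92): V ← 4.31 +1.92 = 6.23 m/s
final state: V = 6.23 m/s, rpm = 964 → n = rpm/60 = 16.066667 rev/s
target J* = 0.312; solve J* = V/(n·D) for n: n = V/(J*·D) = 6.23/(0.312 × 2.018) = 9.894920 rev/s
rpm = 60·n = 593.695205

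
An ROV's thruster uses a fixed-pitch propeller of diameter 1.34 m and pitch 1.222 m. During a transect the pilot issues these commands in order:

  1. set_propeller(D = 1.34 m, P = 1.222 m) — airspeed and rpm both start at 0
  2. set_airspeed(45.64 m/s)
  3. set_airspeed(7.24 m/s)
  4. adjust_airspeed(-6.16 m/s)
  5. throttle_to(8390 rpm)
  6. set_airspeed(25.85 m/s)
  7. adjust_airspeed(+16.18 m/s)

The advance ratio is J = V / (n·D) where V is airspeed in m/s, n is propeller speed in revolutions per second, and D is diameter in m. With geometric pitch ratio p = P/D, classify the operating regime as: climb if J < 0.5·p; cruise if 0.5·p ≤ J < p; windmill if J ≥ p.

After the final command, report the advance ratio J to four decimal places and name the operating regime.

J = 0.2243, regime = climb

set_propeller: D = 1.34 m, P = 1.222 m (p = P/D = 0.911940); state ← (V=0, rpm=0)
set_airspeed(45.64): V ← 45.64 m/s
set_airspeed(7.24): V ← 7.24 m/s
adjust_airspeed(-6.16): V ← 7.24 -6.16 = 1.08 m/s
throttle_to(8390): rpm ← 8390
set_airspeed(25.85): V ← 25.85 m/s
adjust_airspeed(+16.18): V ← 25.85 +16.18 = 42.03 m/s
final state: V = 42.03 m/s, rpm = 8390 → n = rpm/60 = 139.833333 rev/s
J = V / (n·D) = 42.03 / (139.833333 × 1.34) = 0.224308
regime bands: climb J<0.4560 | cruise [0.4560, 0.9119) | windmill J≥0.9119
J = 0.2243 → climb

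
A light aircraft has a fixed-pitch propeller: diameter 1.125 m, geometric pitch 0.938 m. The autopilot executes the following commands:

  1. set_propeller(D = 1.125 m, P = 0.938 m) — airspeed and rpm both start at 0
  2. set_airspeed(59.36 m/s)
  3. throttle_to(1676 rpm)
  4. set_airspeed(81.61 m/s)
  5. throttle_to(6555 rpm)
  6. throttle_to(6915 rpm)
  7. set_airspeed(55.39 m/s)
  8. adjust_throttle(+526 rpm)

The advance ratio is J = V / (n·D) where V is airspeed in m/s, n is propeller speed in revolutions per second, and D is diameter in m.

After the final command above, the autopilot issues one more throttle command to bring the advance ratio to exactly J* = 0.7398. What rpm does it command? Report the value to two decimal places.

rpm = 3993.15

set_propeller: D = 1.125 m, P = 0.938 m (p = P/D = 0.833778); state ← (V=0, rpm=0)
set_airspeed(59.36): V ← 59.36 m/s
throttle_to(1676): rpm ← 1676
set_airspeed(81.61): V ← 81.61 m/s
throttle_to(6555): rpm ← 6555
throttle_to(6915): rpm ← 6915
set_airspeed(55.39): V ← 55.39 m/s
adjust_throttle(+526): rpm ← 6915 +526 = 7441
final state: V = 55.39 m/s, rpm = 7441 → n = rpm/60 = 124.016667 rev/s
target J* = 0.7398; solve J* = V/(n·D) for n: n = V/(J*·D) = 55.39/(0.7398 × 1.125) = 66.552522 rev/s
rpm = 60·n = 3993.151302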